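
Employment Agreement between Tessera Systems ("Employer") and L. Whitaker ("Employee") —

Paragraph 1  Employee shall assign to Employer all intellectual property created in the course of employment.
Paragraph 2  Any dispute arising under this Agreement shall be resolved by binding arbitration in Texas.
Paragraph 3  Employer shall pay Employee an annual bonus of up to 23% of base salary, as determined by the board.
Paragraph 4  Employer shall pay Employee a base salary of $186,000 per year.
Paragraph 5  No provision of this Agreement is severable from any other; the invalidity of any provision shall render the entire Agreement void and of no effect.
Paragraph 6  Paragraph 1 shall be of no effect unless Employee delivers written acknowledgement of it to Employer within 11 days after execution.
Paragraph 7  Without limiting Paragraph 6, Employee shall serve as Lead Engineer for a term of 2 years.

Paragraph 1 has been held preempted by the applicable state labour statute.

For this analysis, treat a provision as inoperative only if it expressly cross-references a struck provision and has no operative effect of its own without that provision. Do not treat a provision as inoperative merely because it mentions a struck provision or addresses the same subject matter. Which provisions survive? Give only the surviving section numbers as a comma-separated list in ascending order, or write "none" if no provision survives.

none

Paragraph 1 is struck. Paragraph 6 has no operative effect of its own apart from Paragraph 1 and is therefore inoperative. Paragraph 5 provides that the Agreement is not severable, so the invalidity of any one provision voids the entire Agreement. No provision of the Agreement survives.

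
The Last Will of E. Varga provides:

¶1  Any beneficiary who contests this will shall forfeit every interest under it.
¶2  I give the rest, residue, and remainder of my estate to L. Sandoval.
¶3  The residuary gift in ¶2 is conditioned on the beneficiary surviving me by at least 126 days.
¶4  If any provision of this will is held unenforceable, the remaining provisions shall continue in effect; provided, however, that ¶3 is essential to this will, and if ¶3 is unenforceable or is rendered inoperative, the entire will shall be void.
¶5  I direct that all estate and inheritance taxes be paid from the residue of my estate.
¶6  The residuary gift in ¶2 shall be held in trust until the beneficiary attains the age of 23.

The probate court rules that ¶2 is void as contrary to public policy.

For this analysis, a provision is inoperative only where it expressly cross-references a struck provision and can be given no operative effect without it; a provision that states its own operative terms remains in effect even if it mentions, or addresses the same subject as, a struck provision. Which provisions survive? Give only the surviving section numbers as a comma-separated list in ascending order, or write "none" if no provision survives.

¶2 is struck. ¶3 merely fixes the survivorship condition on ¶2; with ¶2 gone it has nothing to operate on and falls away. ¶6 merely fixes the trust for ¶2; with ¶2 gone it has nothing to operate on and falls away. ¶4 makes ¶3 an essential term, and ¶3 has been rendered inoperative by the cascade; under ¶4, the entire will is therefore void. No provision of the will survives.

none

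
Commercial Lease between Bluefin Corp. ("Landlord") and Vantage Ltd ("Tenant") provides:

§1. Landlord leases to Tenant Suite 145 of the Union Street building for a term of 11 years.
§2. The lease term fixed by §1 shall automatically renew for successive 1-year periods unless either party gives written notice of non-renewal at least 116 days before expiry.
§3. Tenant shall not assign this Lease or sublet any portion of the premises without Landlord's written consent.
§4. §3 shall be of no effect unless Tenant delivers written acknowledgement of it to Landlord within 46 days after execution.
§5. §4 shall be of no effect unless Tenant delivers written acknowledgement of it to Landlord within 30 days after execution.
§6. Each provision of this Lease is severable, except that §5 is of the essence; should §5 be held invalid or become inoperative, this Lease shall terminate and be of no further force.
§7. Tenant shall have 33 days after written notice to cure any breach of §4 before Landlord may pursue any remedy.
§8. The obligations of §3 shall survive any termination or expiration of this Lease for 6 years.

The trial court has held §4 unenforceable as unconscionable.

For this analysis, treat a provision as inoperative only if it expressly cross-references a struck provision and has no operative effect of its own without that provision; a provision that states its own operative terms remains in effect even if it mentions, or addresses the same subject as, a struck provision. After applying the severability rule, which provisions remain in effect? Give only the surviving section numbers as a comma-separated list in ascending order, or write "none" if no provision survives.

none

§4 is struck. The only function of §5 is the acknowledgement condition for §4, so it cannot stand once §4 is removed. §7 has no operative effect of its own apart from §4 and is therefore inoperative. §6 makes §5 an essential term, and §5 has been rendered inoperative by the cascade; under §6, the entire Lease is therefore void. No provision of the Lease survives.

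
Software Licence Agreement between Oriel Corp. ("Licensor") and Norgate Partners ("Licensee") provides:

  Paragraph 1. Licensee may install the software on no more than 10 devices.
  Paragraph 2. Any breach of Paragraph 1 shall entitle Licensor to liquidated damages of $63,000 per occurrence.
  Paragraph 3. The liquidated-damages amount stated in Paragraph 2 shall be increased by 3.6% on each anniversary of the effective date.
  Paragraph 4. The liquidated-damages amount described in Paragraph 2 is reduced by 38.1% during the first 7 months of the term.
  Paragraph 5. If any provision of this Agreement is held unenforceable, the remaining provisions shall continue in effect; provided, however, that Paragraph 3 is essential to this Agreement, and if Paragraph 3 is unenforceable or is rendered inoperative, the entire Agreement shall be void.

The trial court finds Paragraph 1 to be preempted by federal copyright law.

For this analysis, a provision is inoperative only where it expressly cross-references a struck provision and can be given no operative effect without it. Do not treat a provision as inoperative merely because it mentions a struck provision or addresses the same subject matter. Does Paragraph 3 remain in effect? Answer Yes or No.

Paragraph 1 is struck. The whole of Paragraph 2 is the liquidated-damages amount, defined by reference to Paragraph 1, so Paragraph 2 cannot stand once Paragraph 1 is removed. Paragraph 3 operates only by reference to Paragraph 2, so it falls with Paragraph 2. Paragraph 4 operates only by reference to Paragraph 2, so it falls with Paragraph 2. Paragraph 5 makes Paragraph 3 an essential term, and Paragraph 3 has been rendered inoperative by the cascade; under Paragraph 5, the entire Agreement is therefore void. No provision of the Agreement survives. Paragraph 3 is among the inoperative provisions, so the answer is no.

No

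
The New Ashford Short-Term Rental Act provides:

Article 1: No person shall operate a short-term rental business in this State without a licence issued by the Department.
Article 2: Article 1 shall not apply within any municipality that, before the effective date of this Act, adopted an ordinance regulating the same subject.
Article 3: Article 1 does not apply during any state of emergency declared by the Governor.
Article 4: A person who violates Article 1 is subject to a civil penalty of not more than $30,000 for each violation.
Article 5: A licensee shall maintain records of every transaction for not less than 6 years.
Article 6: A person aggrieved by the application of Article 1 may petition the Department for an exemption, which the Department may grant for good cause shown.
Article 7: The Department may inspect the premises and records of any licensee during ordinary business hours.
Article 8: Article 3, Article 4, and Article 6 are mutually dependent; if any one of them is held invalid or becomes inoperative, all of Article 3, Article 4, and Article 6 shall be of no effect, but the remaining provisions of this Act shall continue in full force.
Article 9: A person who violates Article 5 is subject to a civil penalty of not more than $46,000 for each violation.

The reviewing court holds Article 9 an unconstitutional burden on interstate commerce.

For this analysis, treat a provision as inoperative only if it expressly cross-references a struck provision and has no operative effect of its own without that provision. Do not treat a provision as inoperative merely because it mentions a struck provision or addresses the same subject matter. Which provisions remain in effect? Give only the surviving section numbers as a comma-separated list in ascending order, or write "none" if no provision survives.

Article 9 is struck. No other provision's operative terms depend on Article 9. Article 8 ties Article 3, Article 4, and Article 6 together, but none of those is affected here; the remaining provisions continue in force under Article 8. That leaves Article 1, Article 2, Article 3, Article 4, Article 5, Article 6, Article 7, and Article 8 in effect.

1, 2, 3, 4, 5, 6, 7, 8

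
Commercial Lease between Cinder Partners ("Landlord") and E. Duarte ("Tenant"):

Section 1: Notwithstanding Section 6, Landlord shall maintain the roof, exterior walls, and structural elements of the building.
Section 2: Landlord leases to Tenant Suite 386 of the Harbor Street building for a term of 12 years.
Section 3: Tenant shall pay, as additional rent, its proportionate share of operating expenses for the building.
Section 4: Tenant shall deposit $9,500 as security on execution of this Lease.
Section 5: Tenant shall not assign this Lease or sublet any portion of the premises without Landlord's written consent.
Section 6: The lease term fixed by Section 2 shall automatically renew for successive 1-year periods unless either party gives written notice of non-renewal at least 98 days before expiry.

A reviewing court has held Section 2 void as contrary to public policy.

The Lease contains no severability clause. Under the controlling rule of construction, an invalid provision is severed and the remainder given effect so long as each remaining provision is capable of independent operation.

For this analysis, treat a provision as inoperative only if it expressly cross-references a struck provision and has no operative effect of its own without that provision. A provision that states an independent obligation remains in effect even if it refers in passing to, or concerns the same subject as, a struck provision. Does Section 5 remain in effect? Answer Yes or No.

Section 2 is struck. Section 6 operates only by reference to Section 2, so it falls with Section 2. Section 1 mentions Section 6 but its own obligation stands independently of Section 6, so Section 1 is not affected. Under the stated default rule, only provisions that cannot operate independently fall away; the rest are enforced. The provisions still in force are Section 1, Section 3, Section 4, and Section 5. Section 5 is among the surviving provisions, so the answer is yes.

Yes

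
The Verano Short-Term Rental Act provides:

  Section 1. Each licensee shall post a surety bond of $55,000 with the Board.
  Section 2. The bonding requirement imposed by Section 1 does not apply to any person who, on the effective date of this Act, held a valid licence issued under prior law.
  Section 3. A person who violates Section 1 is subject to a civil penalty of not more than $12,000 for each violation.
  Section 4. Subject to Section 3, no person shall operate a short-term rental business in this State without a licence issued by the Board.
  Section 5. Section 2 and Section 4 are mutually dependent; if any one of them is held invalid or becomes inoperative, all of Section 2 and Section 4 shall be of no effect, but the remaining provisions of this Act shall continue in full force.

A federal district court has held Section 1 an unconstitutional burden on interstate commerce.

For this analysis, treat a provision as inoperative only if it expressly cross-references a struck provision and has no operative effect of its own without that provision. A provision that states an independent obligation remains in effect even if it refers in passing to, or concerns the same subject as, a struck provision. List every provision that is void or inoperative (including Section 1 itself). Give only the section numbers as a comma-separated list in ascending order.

Section 1 is struck. Section 2 merely fixes the grandfather exemption from Section 1; with Section 1 gone it has nothing to operate on and falls away. Section 3 has no operative effect of its own apart from Section 1 and is therefore inoperative. Section 5 declares Section 2 and Section 4 mutually dependent; since one of them has fallen, all of them are of no effect. That brings down Section 4 as well. The remainder continues in force under Section 5. Only Section 5 remains in effect.

1, 2, 3, 4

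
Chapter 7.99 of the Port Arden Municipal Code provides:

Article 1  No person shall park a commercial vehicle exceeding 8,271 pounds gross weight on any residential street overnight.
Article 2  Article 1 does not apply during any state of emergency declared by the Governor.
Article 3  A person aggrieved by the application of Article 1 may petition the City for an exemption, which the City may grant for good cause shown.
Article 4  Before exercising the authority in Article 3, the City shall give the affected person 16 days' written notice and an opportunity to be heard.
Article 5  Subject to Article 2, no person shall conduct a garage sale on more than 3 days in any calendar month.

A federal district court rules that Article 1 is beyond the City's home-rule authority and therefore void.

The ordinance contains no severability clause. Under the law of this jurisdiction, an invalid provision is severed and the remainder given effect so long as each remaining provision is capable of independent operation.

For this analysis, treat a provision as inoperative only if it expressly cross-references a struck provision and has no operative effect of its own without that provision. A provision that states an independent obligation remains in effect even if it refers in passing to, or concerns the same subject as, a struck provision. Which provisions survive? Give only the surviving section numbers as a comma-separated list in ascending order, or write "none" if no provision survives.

5

Article 1 is struck. The only function of Article 2 is the emergency suspension of Article 1, so it cannot stand once Article 1 is removed. Article 3 operates only by reference to Article 1, so it falls with Article 1. The only function of Article 4 is the notice-and-hearing requirement for Article 3, so it cannot stand once Article 3 is removed. Article 5 mentions Article 2 but its own obligation stands independently of Article 2, so Article 5 is not affected. Under the stated default rule, only provisions that cannot operate independently fall away; the rest are enforced. Only Article 5 remains in effect.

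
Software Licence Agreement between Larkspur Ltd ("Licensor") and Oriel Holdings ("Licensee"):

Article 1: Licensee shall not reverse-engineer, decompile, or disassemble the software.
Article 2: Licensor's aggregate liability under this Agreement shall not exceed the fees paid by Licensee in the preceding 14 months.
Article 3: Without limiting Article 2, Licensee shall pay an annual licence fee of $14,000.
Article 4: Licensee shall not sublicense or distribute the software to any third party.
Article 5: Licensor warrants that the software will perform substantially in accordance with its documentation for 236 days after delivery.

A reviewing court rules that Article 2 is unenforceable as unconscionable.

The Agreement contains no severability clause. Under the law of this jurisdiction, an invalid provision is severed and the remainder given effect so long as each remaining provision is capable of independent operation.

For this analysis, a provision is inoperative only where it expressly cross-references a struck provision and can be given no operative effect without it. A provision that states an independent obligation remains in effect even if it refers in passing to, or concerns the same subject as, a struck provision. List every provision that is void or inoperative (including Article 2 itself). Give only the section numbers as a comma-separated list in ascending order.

2

Article 2 is struck. Article 3 mentions Article 2 but its own obligation stands independently of Article 2, so Article 3 is not affected. Nothing else in the Agreement is defined by reference to Article 2. Under the stated default rule, only provisions that cannot operate independently fall away; the rest are enforced. The provisions still in force are Article 1, Article 3, Article 4, and Article 5.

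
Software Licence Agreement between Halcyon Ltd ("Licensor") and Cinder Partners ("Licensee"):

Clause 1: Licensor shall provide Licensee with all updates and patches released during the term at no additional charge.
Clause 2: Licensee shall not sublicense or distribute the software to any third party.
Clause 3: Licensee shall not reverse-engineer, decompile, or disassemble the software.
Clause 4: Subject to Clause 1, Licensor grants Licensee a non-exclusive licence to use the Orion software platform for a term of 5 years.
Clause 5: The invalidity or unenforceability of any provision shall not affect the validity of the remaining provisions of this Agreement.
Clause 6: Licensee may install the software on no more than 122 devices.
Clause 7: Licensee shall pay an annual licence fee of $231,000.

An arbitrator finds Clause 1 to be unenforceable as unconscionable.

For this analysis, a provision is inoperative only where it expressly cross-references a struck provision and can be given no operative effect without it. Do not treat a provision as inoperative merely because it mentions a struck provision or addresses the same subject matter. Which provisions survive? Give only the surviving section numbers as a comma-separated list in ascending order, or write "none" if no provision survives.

Clause 1 is struck. Although Clause 4 refers to Clause 1, its operative terms do not depend on Clause 1, so it remains in effect. Nothing else in the Agreement is defined by reference to Clause 1. Clause 5 is a severability clause and preserves every provision that can still be given independent effect. The provisions still in force are Clause 2, Clause 3, Clause 4, Clause 5, Clause 6, and Clause 7.

2, 3, 4, 5, 6, 7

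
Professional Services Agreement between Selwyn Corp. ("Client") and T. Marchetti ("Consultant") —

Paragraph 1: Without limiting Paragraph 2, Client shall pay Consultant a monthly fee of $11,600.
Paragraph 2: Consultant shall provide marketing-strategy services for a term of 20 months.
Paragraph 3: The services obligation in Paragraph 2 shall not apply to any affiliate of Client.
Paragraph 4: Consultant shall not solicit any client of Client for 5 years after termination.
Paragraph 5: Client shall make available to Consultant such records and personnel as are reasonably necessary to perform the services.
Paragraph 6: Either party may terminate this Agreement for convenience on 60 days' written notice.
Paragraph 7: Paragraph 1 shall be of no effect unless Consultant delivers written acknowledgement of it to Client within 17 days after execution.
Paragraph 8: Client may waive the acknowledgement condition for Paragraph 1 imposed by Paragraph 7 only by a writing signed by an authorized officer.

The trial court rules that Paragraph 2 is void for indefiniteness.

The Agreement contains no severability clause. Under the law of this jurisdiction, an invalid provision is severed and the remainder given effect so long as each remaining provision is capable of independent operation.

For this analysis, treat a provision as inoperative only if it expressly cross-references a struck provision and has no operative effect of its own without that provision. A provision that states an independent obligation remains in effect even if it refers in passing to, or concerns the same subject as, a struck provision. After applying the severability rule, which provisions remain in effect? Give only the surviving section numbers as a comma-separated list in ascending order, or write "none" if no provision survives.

Paragraph 2 is struck. Paragraph 3 has no operative effect of its own apart from Paragraph 2 and is therefore inoperative. Paragraph 1 mentions Paragraph 2 but its own obligation stands independently of Paragraph 2, so Paragraph 1 is not affected. With no severability clause, the stated default rule severs what cannot stand and enforces each remaining provision that can operate on its own. That leaves Paragraph 1, Paragraph 4, Paragraph 5, Paragraph 6, Paragraph 7, and Paragraph 8 in effect.

1, 4, 5, 6, 7, 8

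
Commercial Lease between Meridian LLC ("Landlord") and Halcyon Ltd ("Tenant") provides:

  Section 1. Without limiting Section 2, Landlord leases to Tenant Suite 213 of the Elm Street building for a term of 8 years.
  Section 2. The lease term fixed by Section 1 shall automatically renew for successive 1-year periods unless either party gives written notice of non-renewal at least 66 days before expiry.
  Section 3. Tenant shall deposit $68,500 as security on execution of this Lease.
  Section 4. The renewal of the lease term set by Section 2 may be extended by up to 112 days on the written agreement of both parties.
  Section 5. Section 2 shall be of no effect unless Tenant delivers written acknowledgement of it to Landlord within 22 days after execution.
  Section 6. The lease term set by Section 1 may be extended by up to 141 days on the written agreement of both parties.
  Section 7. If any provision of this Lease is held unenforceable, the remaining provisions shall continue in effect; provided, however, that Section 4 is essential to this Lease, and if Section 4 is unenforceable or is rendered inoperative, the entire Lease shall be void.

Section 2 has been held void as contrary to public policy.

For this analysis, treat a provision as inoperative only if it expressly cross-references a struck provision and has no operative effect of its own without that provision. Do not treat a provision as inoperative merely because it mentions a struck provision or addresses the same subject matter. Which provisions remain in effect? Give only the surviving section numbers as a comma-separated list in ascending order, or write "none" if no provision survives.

Section 2 is struck. Section 4 does nothing except set the extension of the renewal of the lease term by reference to Section 2; with Section 2 gone it has no independent effect and is inoperative. Section 5 operates only by reference to Section 2, so it falls with Section 2. Section 7 makes Section 4 an essential term, and Section 4 has been rendered inoperative by the cascade; under Section 7, the entire Lease is therefore void. No provision of the Lease survives.

none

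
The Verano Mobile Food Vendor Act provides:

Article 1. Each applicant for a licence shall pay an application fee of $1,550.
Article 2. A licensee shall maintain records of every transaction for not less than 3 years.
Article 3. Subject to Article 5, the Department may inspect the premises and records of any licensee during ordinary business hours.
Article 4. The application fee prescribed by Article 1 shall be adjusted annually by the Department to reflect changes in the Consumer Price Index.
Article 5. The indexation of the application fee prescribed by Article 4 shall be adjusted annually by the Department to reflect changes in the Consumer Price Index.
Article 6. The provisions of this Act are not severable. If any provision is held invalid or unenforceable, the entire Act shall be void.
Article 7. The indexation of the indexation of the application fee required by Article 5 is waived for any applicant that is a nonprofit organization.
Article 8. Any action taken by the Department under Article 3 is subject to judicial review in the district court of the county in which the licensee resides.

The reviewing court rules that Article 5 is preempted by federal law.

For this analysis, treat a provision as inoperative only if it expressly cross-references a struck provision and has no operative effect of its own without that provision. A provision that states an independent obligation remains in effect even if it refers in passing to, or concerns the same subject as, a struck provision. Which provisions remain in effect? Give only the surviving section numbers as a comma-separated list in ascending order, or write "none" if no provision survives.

none

Article 5 is struck. Article 7 has no operative effect of its own apart from Article 5 and is therefore inoperative. Article 6 provides that the Act is not severable, so the invalidity of any one provision voids the entire Act. No provision of the Act survives.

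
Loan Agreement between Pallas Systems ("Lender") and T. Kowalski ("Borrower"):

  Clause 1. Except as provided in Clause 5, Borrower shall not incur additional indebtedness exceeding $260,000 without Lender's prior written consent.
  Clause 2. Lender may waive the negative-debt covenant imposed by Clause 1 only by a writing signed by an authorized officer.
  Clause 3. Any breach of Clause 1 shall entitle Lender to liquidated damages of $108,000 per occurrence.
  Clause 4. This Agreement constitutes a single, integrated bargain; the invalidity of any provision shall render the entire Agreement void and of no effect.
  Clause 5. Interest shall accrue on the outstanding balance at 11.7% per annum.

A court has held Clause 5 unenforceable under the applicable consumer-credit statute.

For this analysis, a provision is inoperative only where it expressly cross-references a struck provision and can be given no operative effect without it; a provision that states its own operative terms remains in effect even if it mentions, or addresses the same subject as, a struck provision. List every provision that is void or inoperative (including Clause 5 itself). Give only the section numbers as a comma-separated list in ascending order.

1, 2, 3, 4, 5

Clause 5 is struck. Nothing else in the Agreement is defined by reference to Clause 5. Clause 4 provides that the Agreement is not severable, so the invalidity of any one provision voids the entire Agreement. No provision of the Agreement survives.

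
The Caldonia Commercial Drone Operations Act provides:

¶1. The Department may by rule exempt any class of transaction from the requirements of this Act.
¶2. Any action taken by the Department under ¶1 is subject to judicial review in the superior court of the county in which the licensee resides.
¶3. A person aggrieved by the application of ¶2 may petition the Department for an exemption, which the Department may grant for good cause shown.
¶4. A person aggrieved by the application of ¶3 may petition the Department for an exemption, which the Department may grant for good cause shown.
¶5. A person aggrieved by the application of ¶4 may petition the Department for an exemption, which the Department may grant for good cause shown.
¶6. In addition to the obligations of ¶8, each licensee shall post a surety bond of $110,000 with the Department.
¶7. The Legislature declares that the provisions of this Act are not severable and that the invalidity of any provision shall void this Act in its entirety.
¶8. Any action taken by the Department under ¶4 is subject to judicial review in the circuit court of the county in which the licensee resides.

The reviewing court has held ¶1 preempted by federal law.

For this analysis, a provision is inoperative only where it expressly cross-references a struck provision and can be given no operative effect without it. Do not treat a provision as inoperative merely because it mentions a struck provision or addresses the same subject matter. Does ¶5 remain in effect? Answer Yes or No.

¶1 is struck. The only function of ¶2 is the judicial-review right for ¶1, so it cannot stand once ¶1 is removed. The only function of ¶3 is the exemption procedure for ¶2, so it cannot stand once ¶2 is removed. ¶4 has no operative effect of its own apart from ¶3 and is therefore inoperative. ¶5 operates only by reference to ¶4, so it falls with ¶4. ¶8 operates only by reference to ¶4, so it falls with ¶4. ¶7 provides that the Act is not severable, so the invalidity of any one provision voids the entire Act. No provision of the Act survives. ¶5 is among the inoperative provisions, so the answer is no.

No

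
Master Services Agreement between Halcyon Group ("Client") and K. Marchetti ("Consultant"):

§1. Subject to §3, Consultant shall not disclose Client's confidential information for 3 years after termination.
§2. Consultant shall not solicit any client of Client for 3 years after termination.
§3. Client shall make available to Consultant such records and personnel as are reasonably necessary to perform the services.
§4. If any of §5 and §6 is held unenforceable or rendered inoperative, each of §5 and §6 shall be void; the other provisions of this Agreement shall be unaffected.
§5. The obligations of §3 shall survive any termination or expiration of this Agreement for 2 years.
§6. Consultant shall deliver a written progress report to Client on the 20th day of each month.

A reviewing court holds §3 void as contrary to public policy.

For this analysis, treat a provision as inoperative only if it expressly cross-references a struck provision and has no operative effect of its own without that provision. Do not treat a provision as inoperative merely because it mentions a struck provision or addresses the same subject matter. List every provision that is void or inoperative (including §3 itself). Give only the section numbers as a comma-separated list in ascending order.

3, 5, 6

§3 is struck. The only function of §5 is the survival period for §3, so it cannot stand once §3 is removed. Although §1 refers to §3, its operative terms do not depend on §3, so it remains in effect. §4 declares §5 and §6 mutually dependent; since one of them has fallen, all of them are of no effect. That brings down §6 as well. The remainder continues in force under §4. The provisions still in force are §1, §2, and §4.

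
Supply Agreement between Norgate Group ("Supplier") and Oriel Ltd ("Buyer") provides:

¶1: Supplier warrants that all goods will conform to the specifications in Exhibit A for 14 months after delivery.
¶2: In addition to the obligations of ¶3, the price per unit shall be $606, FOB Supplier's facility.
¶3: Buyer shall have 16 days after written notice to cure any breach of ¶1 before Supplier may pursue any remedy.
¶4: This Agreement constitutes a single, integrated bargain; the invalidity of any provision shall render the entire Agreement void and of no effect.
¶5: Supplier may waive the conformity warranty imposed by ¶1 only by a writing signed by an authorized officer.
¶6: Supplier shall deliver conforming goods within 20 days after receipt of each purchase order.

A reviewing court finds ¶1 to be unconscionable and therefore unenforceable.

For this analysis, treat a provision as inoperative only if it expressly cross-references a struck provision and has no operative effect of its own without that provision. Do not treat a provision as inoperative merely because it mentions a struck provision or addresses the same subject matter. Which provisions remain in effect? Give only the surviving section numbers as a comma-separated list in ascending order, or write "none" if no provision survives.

none

¶1 is struck. The only function of ¶3 is the cure period for breach of ¶1, so it cannot stand once ¶1 is removed. The only function of ¶5 is the waiver condition for ¶1, so it cannot stand once ¶1 is removed. ¶4 provides that the Agreement is not severable, so the invalidity of any one provision voids the entire Agreement. No provision of the Agreement survives.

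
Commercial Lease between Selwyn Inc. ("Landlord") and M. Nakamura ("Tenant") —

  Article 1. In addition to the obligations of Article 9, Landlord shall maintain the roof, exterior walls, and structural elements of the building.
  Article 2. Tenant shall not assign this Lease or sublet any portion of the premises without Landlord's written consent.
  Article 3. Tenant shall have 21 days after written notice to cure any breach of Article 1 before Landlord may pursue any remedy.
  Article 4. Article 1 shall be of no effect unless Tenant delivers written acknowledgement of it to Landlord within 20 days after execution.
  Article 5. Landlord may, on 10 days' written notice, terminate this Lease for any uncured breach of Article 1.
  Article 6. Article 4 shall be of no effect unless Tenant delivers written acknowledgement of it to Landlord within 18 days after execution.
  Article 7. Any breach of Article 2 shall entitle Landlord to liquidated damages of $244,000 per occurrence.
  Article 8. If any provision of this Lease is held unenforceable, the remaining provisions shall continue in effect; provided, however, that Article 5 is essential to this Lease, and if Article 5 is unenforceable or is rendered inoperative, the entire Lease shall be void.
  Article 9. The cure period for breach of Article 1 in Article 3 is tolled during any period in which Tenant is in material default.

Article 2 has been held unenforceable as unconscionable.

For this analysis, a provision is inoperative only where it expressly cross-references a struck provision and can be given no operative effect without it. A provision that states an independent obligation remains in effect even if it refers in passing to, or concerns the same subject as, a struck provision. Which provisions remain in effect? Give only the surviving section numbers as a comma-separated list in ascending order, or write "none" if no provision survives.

1, 3, 4, 5, 6, 8, 9

Article 2 is struck. The whole of Article 7 is the liquidated-damages amount, defined by reference to Article 2, so Article 7 cannot stand once Article 2 is removed. Article 8 makes Article 5 an essential term, but Article 5 is unaffected, so the severability proviso in Article 8 preserves the remaining provisions. The provisions still in force are Article 1, Article 3, Article 4, Article 5, Article 6, Article 8, and Article 9.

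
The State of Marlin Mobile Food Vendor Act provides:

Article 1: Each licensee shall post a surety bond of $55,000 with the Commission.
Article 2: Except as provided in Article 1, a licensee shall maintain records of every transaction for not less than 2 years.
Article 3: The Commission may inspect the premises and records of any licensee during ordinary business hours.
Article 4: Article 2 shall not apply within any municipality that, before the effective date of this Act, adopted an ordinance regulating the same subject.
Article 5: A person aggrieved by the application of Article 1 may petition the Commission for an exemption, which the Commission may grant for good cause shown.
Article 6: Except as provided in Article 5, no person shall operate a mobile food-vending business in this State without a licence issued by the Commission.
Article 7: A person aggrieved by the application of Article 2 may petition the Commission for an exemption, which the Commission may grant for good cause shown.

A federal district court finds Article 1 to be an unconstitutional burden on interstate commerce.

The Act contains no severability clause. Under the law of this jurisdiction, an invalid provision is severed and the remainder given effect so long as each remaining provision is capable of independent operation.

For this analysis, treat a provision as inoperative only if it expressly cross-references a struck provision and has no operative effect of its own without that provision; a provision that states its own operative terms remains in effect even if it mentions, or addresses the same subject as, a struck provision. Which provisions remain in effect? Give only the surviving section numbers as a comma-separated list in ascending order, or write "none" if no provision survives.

2, 3, 4, 6, 7

Article 1 is struck. Article 5 merely fixes the exemption procedure for Article 1; with Article 1 gone it has nothing to operate on and falls away. Article 2 mentions Article 1 but its own obligation stands independently of Article 1, so Article 2 is not affected. Although Article 6 refers to Article 5, its operative terms do not depend on Article 5, so it remains in effect. Under the stated default rule, only provisions that cannot operate independently fall away; the rest are enforced. Article 2, Article 3, Article 4, Article 6, and Article 7 remain in effect.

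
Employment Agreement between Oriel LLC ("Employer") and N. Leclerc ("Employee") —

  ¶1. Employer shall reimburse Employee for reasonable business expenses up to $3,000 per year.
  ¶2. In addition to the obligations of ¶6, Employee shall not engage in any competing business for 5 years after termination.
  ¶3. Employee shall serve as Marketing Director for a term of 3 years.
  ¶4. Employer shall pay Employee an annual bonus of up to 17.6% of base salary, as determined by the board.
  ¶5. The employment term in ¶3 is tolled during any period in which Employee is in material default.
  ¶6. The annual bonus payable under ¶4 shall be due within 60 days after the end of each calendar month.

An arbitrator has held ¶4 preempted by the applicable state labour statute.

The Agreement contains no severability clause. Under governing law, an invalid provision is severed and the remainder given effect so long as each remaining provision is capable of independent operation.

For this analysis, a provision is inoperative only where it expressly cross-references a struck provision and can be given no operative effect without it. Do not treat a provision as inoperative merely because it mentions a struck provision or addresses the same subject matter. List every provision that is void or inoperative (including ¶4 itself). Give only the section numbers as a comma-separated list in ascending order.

4, 6

¶4 is struck. The whole of ¶6 is the payment deadline for the annual bonus, defined by reference to ¶4, so ¶6 cannot stand once ¶4 is removed. Although ¶2 refers to ¶6, its operative terms do not depend on ¶6, so it remains in effect. Under the stated default rule, only provisions that cannot operate independently fall away; the rest are enforced. The provisions still in force are ¶1, ¶2, ¶3, and ¶5.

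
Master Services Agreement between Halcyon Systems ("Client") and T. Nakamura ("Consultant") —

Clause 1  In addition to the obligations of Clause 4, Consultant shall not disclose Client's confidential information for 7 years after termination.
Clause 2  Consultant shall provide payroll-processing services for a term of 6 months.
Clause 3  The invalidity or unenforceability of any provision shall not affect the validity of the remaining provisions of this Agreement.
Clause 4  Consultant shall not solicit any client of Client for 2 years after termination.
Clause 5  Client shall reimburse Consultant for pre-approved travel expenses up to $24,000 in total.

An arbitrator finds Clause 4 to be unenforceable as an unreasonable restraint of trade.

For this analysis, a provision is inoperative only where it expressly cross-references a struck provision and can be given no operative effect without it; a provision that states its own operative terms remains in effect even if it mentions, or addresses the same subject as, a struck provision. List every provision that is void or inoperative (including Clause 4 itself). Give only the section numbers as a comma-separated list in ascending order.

4

Clause 4 is struck. Clause 1 mentions Clause 4 but its own obligation stands independently of Clause 4, so Clause 1 is not affected. Nothing else in the Agreement is defined by reference to Clause 4. Clause 3 is a severability clause and preserves every provision that can still be given independent effect. Clause 1, Clause 2, Clause 3, and Clause 5 remain in effect.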